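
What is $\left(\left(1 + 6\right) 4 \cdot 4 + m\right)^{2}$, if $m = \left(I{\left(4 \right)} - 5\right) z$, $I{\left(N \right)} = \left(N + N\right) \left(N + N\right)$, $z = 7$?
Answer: $275625$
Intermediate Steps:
$I{\left(N \right)} = 4 N^{2}$ ($I{\left(N \right)} = 2 N 2 N = 4 N^{2}$)
$m = 413$ ($m = \left(4 \cdot 4^{2} - 5\right) 7 = \left(4 \cdot 16 - 5\right) 7 = \left(64 - 5\right) 7 = 59 \cdot 7 = 413$)
$\left(\left(1 + 6\right) 4 \cdot 4 + m\right)^{2} = \left(\left(1 + 6\right) 4 \cdot 4 + 413\right)^{2} = \left(7 \cdot 16 + 413\right)^{2} = \left(112 + 413\right)^{2} = 525^{2} = 275625$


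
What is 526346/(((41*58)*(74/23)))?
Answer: 6052979/87986 ≈ 68.795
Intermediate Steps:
526346/(((41*58)*(74/23))) = 526346/((2378*(74*(1/23)))) = 526346/((2378*(74/23))) = 526346/(175972/23) = 526346*(23/175972) = 6052979/87986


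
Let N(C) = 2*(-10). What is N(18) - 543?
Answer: -563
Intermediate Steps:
N(C) = -20
N(18) - 543 = -20 - 543 = -563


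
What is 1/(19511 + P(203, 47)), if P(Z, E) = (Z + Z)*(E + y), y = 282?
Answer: 1/153085 ≈ 6.5323e-6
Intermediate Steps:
P(Z, E) = 2*Z*(282 + E) (P(Z, E) = (Z + Z)*(E + 282) = (2*Z)*(282 + E) = 2*Z*(282 + E))
1/(19511 + P(203, 47)) = 1/(19511 + 2*203*(282 + 47)) = 1/(19511 + 2*203*329) = 1/(19511 + 133574) = 1/153085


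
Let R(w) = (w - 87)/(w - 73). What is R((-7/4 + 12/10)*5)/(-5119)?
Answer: -359/1551057 ≈ -0.00023146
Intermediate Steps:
R(w) = (-87 + w)/(-73 + w)
R((-7/4 + 12/10)*5)/(-5119) = ((-87 + (-7/4 + 12/10)*5)/(-73 + (-7/4 + 12/10)*5))/(-5119) = ((-87 + (-7*¼ + 12*(⅒))*5)/(-73 + (-7*¼ + 12*(⅒))*5))*(-1/5119) = ((-87 + (-7/4 + 6/5)*5)/(-73 + (-7/4 + 6/5)*5))*(-1/5119) = ((-87 - 11/20*5)/(-73 - 11/20*5))*(-1/5119) = ((-87 - 11/4)/(-73 - 11/4))*(-1/5119) = (-359/4/(-303/4))*(-1/5119) = -4/303*(-359/4)*(-1/5119) = (359/303)*(-1/5119) = -359/1551057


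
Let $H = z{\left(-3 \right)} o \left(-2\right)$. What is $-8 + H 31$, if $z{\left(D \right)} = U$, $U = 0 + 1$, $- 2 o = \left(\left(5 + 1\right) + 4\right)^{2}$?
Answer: $3092$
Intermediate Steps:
$o = -50$ ($o = - \frac{\left(\left(5 + 1\right) + 4\right)^{2}}{2} = - \frac{\left(6 + 4\right)^{2}}{2} = - \frac{10^{2}}{2} = \left(- \frac{1}{2}\right) 100 = -50$)
$U = 1$
$z{\left(D \right)} = 1$
$H = 100$ ($H = 1 \left(-50\right) \left(-2\right) = \left(-50\right) \left(-2\right) = 100$)
$-8 + H 31 = -8 + 100 \cdot 31 = -8 + 3100 = 3092$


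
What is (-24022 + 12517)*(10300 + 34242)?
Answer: -512455710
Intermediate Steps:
(-24022 + 12517)*(10300 + 34242) = -11505*44542 = -512455710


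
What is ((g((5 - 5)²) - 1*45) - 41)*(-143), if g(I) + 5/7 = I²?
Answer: 86801/7 ≈ 12400.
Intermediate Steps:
g(I) = -5/7 + I²
((g((5 - 5)²) - 1*45) - 41)*(-143) = (((-5/7 + ((5 - 5)²)²) - 1*45) - 41)*(-143) = (((-5/7 + (0²)²) - 45) - 41)*(-143) = (((-5/7 + 0²) - 45) - 41)*(-143) = (((-5/7 + 0) - 45) - 41)*(-143) = ((-5/7 - 45) - 41)*(-143) = (-320/7 - 41)*(-143) = -607/7*(-143) = 86801/7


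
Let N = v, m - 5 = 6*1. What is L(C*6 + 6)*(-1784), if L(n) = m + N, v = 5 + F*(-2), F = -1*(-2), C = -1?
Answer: -21408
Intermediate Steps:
F = 2
v = 1 (v = 5 + 2*(-2) = 5 - 4 = 1)
m = 11 (m = 5 + 6*1 = 5 + 6 = 11)
N = 1
L(n) = 12 (L(n) = 11 + 1 = 12)
L(C*6 + 6)*(-1784) = 12*(-1784) = -21408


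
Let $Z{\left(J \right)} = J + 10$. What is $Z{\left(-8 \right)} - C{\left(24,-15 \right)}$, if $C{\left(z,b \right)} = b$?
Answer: $17$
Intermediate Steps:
$Z{\left(J \right)} = 10 + J$
$Z{\left(-8 \right)} - C{\left(24,-15 \right)} = \left(10 - 8\right) - -15 = 2 + 15 = 17$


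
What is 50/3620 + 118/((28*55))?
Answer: 6302/69685 ≈ 0.090436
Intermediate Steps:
50/3620 + 118/((28*55)) = 50*(1/3620) + 118/1540 = 5/362 + 118*(1/1540) = 5/362 + 59/770 = 6302/69685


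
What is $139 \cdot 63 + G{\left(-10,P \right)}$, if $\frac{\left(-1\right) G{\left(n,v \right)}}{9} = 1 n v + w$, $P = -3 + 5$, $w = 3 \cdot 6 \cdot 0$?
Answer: $8937$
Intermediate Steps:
$w = 0$ ($w = 18 \cdot 0 = 0$)
$P = 2$
$G{\left(n,v \right)} = - 9 n v$ ($G{\left(n,v \right)} = - 9 \left(1 n v + 0\right) = - 9 \left(n v + 0\right) = - 9 n v$)
$139 \cdot 63 + G{\left(-10,P \right)} = 139 \cdot 63 - \left(-90\right) 2 = 8757 + 180 = 8937$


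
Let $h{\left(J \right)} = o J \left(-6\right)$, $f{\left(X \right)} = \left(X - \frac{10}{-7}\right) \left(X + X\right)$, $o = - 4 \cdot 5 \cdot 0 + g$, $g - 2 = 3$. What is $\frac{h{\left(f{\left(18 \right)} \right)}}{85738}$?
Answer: $- \frac{73440}{300083} \approx -0.24473$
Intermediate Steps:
$g = 5$ ($g = 2 + 3 = 5$)
$o = 5$ ($o = - 4 \cdot 5 \cdot 0 + 5 = \left(-4\right) 0 + 5 = 0 + 5 = 5$)
$f{\left(X \right)} = 2 X \left(\frac{10}{7} + X\right)$ ($f{\left(X \right)} = \left(X - - \frac{10}{7}\right) 2 X = \left(X + \frac{10}{7}\right) 2 X = \left(\frac{10}{7} + X\right) 2 X = 2 X \left(\frac{10}{7} + X\right)$)
$h{\left(J \right)} = - 30 J$ ($h{\left(J \right)} = 5 J \left(-6\right) = - 30 J$)
$\frac{h{\left(f{\left(18 \right)} \right)}}{85738} = \frac{\left(-30\right) \frac{2}{7} \cdot 18 \left(10 + 7 \cdot 18\right)}{85738} = - 30 \cdot \frac{2}{7} \cdot 18 \left(10 + 126\right) \frac{1}{85738} = - 30 \cdot \frac{2}{7} \cdot 18 \cdot 136 \cdot \frac{1}{85738} = \left(-30\right) \frac{4896}{7} \cdot \frac{1}{85738} = \left(- \frac{146880}{7}\right) \frac{1}{85738} = - \frac{73440}{300083}$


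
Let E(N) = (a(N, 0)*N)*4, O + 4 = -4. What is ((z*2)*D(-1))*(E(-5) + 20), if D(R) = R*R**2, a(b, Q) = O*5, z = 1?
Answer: -1640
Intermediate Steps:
O = -8 (O = -4 - 4 = -8)
a(b, Q) = -40 (a(b, Q) = -8*5 = -40)
D(R) = R**3
E(N) = -160*N (E(N) = -40*N*4 = -160*N)
((z*2)*D(-1))*(E(-5) + 20) = ((1*2)*(-1)**3)*(-160*(-5) + 20) = (2*(-1))*(800 + 20) = -2*820 = -1640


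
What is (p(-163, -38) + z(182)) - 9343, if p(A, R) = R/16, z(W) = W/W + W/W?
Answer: -74747/8 ≈ -9343.4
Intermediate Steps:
z(W) = 2 (z(W) = 1 + 1 = 2)
p(A, R) = R/16 (p(A, R) = R*(1/16) = R/16)
(p(-163, -38) + z(182)) - 9343 = ((1/16)*(-38) + 2) - 9343 = (-19/8 + 2) - 9343 = -3/8 - 9343 = -74747/8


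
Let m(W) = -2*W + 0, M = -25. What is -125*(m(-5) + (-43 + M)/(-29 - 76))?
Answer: -27950/21 ≈ -1331.0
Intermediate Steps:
m(W) = -2*W
-125*(m(-5) + (-43 + M)/(-29 - 76)) = -125*(-2*(-5) + (-43 - 25)/(-29 - 76)) = -125*(10 - 68/(-105)) = -125*(10 - 68*(-1/105)) = -125*(10 + 68/105) = -125*1118/105 = -27950/21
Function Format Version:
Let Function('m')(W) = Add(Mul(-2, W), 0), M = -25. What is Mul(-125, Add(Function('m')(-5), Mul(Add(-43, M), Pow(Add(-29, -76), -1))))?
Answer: Rational(-27950, 21) ≈ -1331.0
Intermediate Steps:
Function('m')(W) = Mul(-2, W)
Mul(-125, Add(Function('m')(-5), Mul(Add(-43, M), Pow(Add(-29, -76), -1)))) = Mul(-125, Add(Mul(-2, -5), Mul(Add(-43, -25), Pow(Add(-29, -76), -1)))) = Mul(-125, Add(10, Mul(-68, Pow(-105, -1)))) = Mul(-125, Add(10, Mul(-68, Rational(-1, 105)))) = Mul(-125, Add(10, Rational(68, 105))) = Mul(-125, Rational(1118, 105)) = Rational(-27950, 21)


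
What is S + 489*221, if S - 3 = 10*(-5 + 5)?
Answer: 108072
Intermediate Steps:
S = 3 (S = 3 + 10*(-5 + 5) = 3 + 10*0 = 3 + 0 = 3)
S + 489*221 = 3 + 489*221 = 3 + 108069 = 108072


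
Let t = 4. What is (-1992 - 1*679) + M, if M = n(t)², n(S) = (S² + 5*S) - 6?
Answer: -1771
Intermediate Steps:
n(S) = -6 + S² + 5*S
M = 900 (M = (-6 + 4² + 5*4)² = (-6 + 16 + 20)² = 30² = 900)
(-1992 - 1*679) + M = (-1992 - 1*679) + 900 = (-1992 - 679) + 900 = -2671 + 900 = -1771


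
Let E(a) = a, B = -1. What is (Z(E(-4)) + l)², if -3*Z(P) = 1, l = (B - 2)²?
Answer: 676/9 ≈ 75.111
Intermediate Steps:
l = 9 (l = (-1 - 2)² = (-3)² = 9)
Z(P) = -⅓ (Z(P) = -⅓*1 = -⅓)
(Z(E(-4)) + l)² = (-⅓ + 9)² = (26/3)² = 676/9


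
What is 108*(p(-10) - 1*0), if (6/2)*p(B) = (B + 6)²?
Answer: 576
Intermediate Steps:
p(B) = (6 + B)²/3 (p(B) = (B + 6)²/3 = (6 + B)²/3)
108*(p(-10) - 1*0) = 108*((6 - 10)²/3 - 1*0) = 108*((⅓)*(-4)² + 0) = 108*((⅓)*16 + 0) = 108*(16/3 + 0) = 108*(16/3) = 576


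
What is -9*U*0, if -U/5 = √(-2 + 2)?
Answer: 0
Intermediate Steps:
U = 0 (U = -5*√(-2 + 2) = -5*√0 = -5*0 = 0)
-9*U*0 = -9*0*0 = 0*0 = 0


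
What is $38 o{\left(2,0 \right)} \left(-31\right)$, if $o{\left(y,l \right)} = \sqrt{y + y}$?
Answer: $-2356$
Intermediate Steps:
$o{\left(y,l \right)} = \sqrt{2} \sqrt{y}$ ($o{\left(y,l \right)} = \sqrt{2 y} = \sqrt{2} \sqrt{y}$)
$38 o{\left(2,0 \right)} \left(-31\right) = 38 \sqrt{2} \sqrt{2} \left(-31\right) = 38 \cdot 2 \left(-31\right) = 76 \left(-31\right) = -2356$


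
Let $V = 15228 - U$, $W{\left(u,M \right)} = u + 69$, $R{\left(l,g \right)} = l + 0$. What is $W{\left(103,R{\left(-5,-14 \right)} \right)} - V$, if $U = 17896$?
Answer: $2840$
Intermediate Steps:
$R{\left(l,g \right)} = l$
$W{\left(u,M \right)} = 69 + u$
$V = -2668$ ($V = 15228 - 17896 = -2668$)
$W{\left(103,R{\left(-5,-14 \right)} \right)} - V = \left(69 + 103\right) - -2668 = 172 + 2668 = 2840$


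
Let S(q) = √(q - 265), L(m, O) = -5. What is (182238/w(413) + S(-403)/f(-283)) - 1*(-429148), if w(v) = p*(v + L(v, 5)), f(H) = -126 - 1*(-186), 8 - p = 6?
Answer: 58394501/136 + I*√167/30 ≈ 4.2937e+5 + 0.43076*I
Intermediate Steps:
S(q) = √(-265 + q)
p = 2 (p = 8 - 1*6 = 8 - 6 = 2)
f(H) = 60 (f(H) = -126 + 186 = 60)
w(v) = -10 + 2*v (w(v) = 2*(v - 5) = 2*(-5 + v) = -10 + 2*v)
(182238/w(413) + S(-403)/f(-283)) - 1*(-429148) = (182238/(-10 + 2*413) + √(-265 - 403)/60) - 1*(-429148) = (182238/(-10 + 826) + √(-668)*(1/60)) + 429148 = (182238/816 + (2*I*√167)*(1/60)) + 429148 = (182238*(1/816) + I*√167/30) + 429148 = (30373/136 + I*√167/30) + 429148 = 58394501/136 + I*√167/30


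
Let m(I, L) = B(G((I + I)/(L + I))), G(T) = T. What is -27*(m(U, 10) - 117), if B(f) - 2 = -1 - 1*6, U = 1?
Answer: 3294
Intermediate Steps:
B(f) = -5 (B(f) = 2 + (-1 - 1*6) = 2 + (-1 - 6) = 2 - 7 = -5)
m(I, L) = -5
-27*(m(U, 10) - 117) = -27*(-5 - 117) = -27*(-122) = 3294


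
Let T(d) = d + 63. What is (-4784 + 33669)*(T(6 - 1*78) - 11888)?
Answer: -343644845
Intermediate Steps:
T(d) = 63 + d
(-4784 + 33669)*(T(6 - 1*78) - 11888) = (-4784 + 33669)*((63 + (6 - 1*78)) - 11888) = 28885*((63 + (6 - 78)) - 11888) = 28885*((63 - 72) - 11888) = 28885*(-9 - 11888) = 28885*(-11897) = -343644845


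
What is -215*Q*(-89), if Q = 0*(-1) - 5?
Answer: -95675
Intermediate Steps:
Q = -5 (Q = 0 - 5 = -5)
-215*Q*(-89) = -215*(-5)*(-89) = 1075*(-89) = -95675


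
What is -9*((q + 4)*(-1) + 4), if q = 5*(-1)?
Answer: -45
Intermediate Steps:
q = -5
-9*((q + 4)*(-1) + 4) = -9*((-5 + 4)*(-1) + 4) = -9*(-1*(-1) + 4) = -9*(1 + 4) = -9*5 = -45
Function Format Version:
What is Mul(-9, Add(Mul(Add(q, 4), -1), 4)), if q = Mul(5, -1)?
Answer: -45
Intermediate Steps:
q = -5
Mul(-9, Add(Mul(Add(q, 4), -1), 4)) = Mul(-9, Add(Mul(Add(-5, 4), -1), 4)) = Mul(-9, Add(Mul(-1, -1), 4)) = Mul(-9, Add(1, 4)) = Mul(-9, 5) = -45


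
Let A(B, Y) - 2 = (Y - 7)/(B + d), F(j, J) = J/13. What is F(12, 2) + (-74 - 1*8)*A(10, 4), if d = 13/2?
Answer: -21298/143 ≈ -148.94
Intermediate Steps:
F(j, J) = J/13 (F(j, J) = J*(1/13) = J/13)
d = 13/2 (d = 13*(½) = 13/2 ≈ 6.5000)
A(B, Y) = 2 + (-7 + Y)/(13/2 + B) (A(B, Y) = 2 + (Y - 7)/(B + 13/2) = 2 + (-7 + Y)/(13/2 + B))
F(12, 2) + (-74 - 1*8)*A(10, 4) = (1/13)*2 + (-74 - 1*8)*(2*(6 + 4 + 2*10)/(13 + 2*10)) = 2/13 + (-74 - 8)*(2*(6 + 4 + 20)/(13 + 20)) = 2/13 - 164*30/33 = 2/13 - 82*20/11 = 2/13 - 1640/11 = -21298/143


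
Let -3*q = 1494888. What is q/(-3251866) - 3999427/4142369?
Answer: -5470737388779/6735214455277 ≈ -0.81226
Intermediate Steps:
q = -498296 (q = -⅓*1494888 = -498296)
q/(-3251866) - 3999427/4142369 = -498296/(-3251866) - 3999427/4142369 = -498296*(-1/3251866) - 3999427*1/4142369 = 249148/1625933 - 3999427/4142369 = -5470737388779/6735214455277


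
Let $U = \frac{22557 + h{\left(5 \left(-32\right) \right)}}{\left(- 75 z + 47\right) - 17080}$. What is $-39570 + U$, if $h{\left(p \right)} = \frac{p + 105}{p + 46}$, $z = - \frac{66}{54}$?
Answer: $- \frac{76424587393}{1931312} \approx -39571.0$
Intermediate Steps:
$z = - \frac{11}{9}$ ($z = \left(-66\right) \frac{1}{54} = - \frac{11}{9} \approx -1.2222$)
$h{\left(p \right)} = \frac{105 + p}{46 + p}$
$U = - \frac{2571553}{1931312}$ ($U = \frac{22557 + \frac{105 + 5 \left(-32\right)}{46 + 5 \left(-32\right)}}{\left(\left(-75\right) \left(- \frac{11}{9}\right) + 47\right) - 17080} = \frac{22557 + \frac{105 - 160}{46 - 160}}{\left(\frac{275}{3} + 47\right) - 17080} = \frac{22557 + \frac{1}{-114} \left(-55\right)}{\frac{416}{3} - 17080} = \frac{22557 - - \frac{55}{114}}{- \frac{50824}{3}} = \left(22557 + \frac{55}{114}\right) \left(- \frac{3}{50824}\right) = \frac{2571553}{114} \left(- \frac{3}{50824}\right) = - \frac{2571553}{1931312} \approx -1.3315$)
$-39570 + U = -39570 - \frac{2571553}{1931312} = - \frac{76424587393}{1931312}$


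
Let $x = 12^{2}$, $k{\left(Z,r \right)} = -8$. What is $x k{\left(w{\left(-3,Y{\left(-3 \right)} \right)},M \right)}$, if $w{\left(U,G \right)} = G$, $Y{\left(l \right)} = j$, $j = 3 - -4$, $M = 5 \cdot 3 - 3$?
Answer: $-1152$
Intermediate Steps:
$M = 12$ ($M = 15 - 3 = 12$)
$j = 7$ ($j = 3 + 4 = 7$)
$Y{\left(l \right)} = 7$
$x = 144$
$x k{\left(w{\left(-3,Y{\left(-3 \right)} \right)},M \right)} = 144 \left(-8\right) = -1152$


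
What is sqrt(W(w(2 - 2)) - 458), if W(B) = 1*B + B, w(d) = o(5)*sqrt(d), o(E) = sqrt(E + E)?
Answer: I*sqrt(458) ≈ 21.401*I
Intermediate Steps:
o(E) = sqrt(2)*sqrt(E) (o(E) = sqrt(2*E) = sqrt(2)*sqrt(E))
w(d) = sqrt(10)*sqrt(d) (w(d) = (sqrt(2)*sqrt(5))*sqrt(d) = sqrt(10)*sqrt(d))
W(B) = 2*B (W(B) = B + B = 2*B)
sqrt(W(w(2 - 2)) - 458) = sqrt(2*(sqrt(10)*sqrt(2 - 2)) - 458) = sqrt(2*(sqrt(10)*sqrt(0)) - 458) = sqrt(2*(sqrt(10)*0) - 458) = sqrt(2*0 - 458) = sqrt(0 - 458) = sqrt(-458) = I*sqrt(458)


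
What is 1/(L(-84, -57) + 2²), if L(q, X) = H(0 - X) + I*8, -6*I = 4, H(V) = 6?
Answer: 3/14 ≈ 0.21429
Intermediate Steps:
I = -⅔ (I = -⅙*4 = -⅔ ≈ -0.66667)
L(q, X) = ⅔ (L(q, X) = 6 - ⅔*8 = 6 - 16/3 = ⅔)
1/(L(-84, -57) + 2²) = 1/(⅔ + 2²) = 1/(⅔ + 4) = 1/(14/3) = 3/14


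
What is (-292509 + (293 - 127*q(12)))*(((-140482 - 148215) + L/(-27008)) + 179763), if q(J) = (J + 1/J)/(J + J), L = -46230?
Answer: 123825632415765883/3889152 ≈ 3.1839e+10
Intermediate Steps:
q(J) = (J + 1/J)/(2*J) (q(J) = (J + 1/J)/((2*J)) = (J + 1/J)*(1/(2*J)) = (J + 1/J)/(2*J))
(-292509 + (293 - 127*q(12)))*(((-140482 - 148215) + L/(-27008)) + 179763) = (-292509 + (293 - 127*(1 + 12**2)/(2*12**2)))*(((-140482 - 148215) - 46230/(-27008)) + 179763) = (-292509 + (293 - 127*(1 + 144)/(2*144)))*((-288697 - 46230*(-1/27008)) + 179763) = (-292509 + (293 - 127*145/(2*144)))*((-288697 + 23115/13504) + 179763) = (-292509 + (293 - 127*145/288))*(-3898541173/13504 + 179763) = (-292509 + (293 - 18415/288))*(-1471021621/13504) = (-292509 + 65969/288)*(-1471021621/13504) = -84176623/288*(-1471021621/13504) = 123825632415765883/3889152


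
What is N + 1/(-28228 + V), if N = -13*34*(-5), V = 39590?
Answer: 25110021/11362 ≈ 2210.0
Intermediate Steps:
N = 2210 (N = -442*(-5) = 2210)
N + 1/(-28228 + V) = 2210 + 1/(-28228 + 39590) = 2210 + 1/11362 = 25110021/11362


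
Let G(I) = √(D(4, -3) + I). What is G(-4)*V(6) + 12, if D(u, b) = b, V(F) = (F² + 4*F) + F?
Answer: 12 + 66*I*√7 ≈ 12.0 + 174.62*I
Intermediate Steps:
V(F) = F² + 5*F
G(I) = √(-3 + I)
G(-4)*V(6) + 12 = √(-3 - 4)*(6*(5 + 6)) + 12 = √(-7)*(6*11) + 12 = (I*√7)*66 + 12 = 66*I*√7 + 12 = 12 + 66*I*√7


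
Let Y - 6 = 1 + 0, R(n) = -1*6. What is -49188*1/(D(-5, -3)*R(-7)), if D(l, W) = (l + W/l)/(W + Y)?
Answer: -81980/11 ≈ -7452.7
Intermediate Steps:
R(n) = -6
Y = 7 (Y = 6 + (1 + 0) = 6 + 1 = 7)
D(l, W) = (l + W/l)/(7 + W) (D(l, W) = (l + W/l)/(W + 7) = (l + W/l)/(7 + W))
-49188*1/(D(-5, -3)*R(-7)) = -49188*5*(7 - 3)/(6*(-3 + (-5)²)) = -49188*10/(3*(-3 + 25)) = -49188/(-⅕*¼*22*(-6)) = -49188/((-11/10*(-6))) = -49188/33/5 = -49188*5/33 = -81980/11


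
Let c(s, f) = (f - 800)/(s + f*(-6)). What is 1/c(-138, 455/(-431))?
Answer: 18916/115085 ≈ 0.16437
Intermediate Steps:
c(s, f) = (-800 + f)/(s - 6*f)
1/c(-138, 455/(-431)) = 1/((800 - 455/(-431))/(-1*(-138) + 6*(455/(-431)))) = 1/((800 - 455*(-1)/431)/(138 + 6*(455*(-1/431)))) = 1/((800 - 1*(-455/431))/(138 + 6*(-455/431))) = 1/((800 + 455/431)/(138 - 2730/431)) = 1/((345255/431)/(56748/431)) = 1/((431/56748)*(345255/431)) = 1/(115085/18916) = 18916/115085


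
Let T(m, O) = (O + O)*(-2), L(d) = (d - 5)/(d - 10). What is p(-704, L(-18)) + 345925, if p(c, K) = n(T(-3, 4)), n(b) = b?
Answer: 345909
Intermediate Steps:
L(d) = (-5 + d)/(-10 + d)
T(m, O) = -4*O (T(m, O) = (2*O)*(-2) = -4*O)
p(c, K) = -16 (p(c, K) = -4*4 = -16)
p(-704, L(-18)) + 345925 = -16 + 345925 = 345909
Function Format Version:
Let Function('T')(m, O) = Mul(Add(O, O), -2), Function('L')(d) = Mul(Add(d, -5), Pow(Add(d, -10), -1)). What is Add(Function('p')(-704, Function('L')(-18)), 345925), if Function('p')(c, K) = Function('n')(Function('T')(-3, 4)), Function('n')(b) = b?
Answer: 345909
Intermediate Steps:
Function('L')(d) = Mul(Pow(Add(-10, d), -1), Add(-5, d)) (Function('L')(d) = Mul(Add(-5, d), Pow(Add(-10, d), -1)) = Mul(Pow(Add(-10, d), -1), Add(-5, d)))
Function('T')(m, O) = Mul(-4, O) (Function('T')(m, O) = Mul(Mul(2, O), -2) = Mul(-4, O))
Function('p')(c, K) = -16 (Function('p')(c, K) = Mul(-4, 4) = -16)
Add(Function('p')(-704, Function('L')(-18)), 345925) = Add(-16, 345925) = 345909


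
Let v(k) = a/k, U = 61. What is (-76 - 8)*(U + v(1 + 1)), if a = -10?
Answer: -4704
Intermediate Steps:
v(k) = -10/k
(-76 - 8)*(U + v(1 + 1)) = (-76 - 8)*(61 - 10/(1 + 1)) = -84*(61 - 10/2) = -84*(61 - 10*½) = -84*(61 - 5) = -84*56 = -4704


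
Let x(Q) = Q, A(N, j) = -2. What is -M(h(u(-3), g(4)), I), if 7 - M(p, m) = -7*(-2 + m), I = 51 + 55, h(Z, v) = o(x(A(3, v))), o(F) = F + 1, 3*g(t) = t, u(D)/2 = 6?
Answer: -735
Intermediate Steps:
u(D) = 12 (u(D) = 2*6 = 12)
g(t) = t/3
o(F) = 1 + F
h(Z, v) = -1 (h(Z, v) = 1 - 2 = -1)
I = 106
M(p, m) = -7 + 7*m (M(p, m) = 7 - (-7)*(-2 + m) = 7 - (14 - 7*m) = 7 + (-14 + 7*m) = -7 + 7*m)
-M(h(u(-3), g(4)), I) = -(-7 + 7*106) = -(-7 + 742) = -1*735 = -735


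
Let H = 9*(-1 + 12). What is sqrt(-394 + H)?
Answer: I*sqrt(295) ≈ 17.176*I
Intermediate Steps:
H = 99 (H = 9*11 = 99)
sqrt(-394 + H) = sqrt(-394 + 99) = sqrt(-295) = I*sqrt(295)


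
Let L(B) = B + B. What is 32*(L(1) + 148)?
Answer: 4800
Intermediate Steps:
L(B) = 2*B
32*(L(1) + 148) = 32*(2*1 + 148) = 32*(2 + 148) = 32*150 = 4800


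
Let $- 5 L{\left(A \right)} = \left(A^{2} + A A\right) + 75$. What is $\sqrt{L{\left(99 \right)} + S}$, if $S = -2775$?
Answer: $\frac{12 i \sqrt{1165}}{5} \approx 81.917 i$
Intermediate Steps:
$L{\left(A \right)} = -15 - \frac{2 A^{2}}{5}$ ($L{\left(A \right)} = - \frac{\left(A^{2} + A A\right) + 75}{5} = - \frac{\left(A^{2} + A^{2}\right) + 75}{5} = - \frac{2 A^{2} + 75}{5} = - \frac{75 + 2 A^{2}}{5} = -15 - \frac{2 A^{2}}{5}$)
$\sqrt{L{\left(99 \right)} + S} = \sqrt{\left(-15 - \frac{2 \cdot 99^{2}}{5}\right) - 2775} = \sqrt{\left(-15 - \frac{19602}{5}\right) - 2775} = \sqrt{- \frac{19677}{5} - 2775} = \sqrt{- \frac{33552}{5}} = \frac{12 i \sqrt{1165}}{5}$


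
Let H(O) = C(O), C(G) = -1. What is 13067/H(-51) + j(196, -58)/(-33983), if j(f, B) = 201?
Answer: -444056062/33983 ≈ -13067.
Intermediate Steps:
H(O) = -1
13067/H(-51) + j(196, -58)/(-33983) = 13067/(-1) + 201/(-33983) = 13067*(-1) + 201*(-1/33983) = -13067 - 201/33983 = -444056062/33983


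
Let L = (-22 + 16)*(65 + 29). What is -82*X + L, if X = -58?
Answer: 4192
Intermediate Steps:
L = -564 (L = -6*94 = -564)
-82*X + L = -82*(-58) - 564 = 4756 - 564 = 4192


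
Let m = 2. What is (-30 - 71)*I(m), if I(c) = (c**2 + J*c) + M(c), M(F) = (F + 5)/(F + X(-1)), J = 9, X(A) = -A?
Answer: -7373/3 ≈ -2457.7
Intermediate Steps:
M(F) = (5 + F)/(1 + F) (M(F) = (F + 5)/(F - 1*(-1)) = (5 + F)/(F + 1) = (5 + F)/(1 + F))
I(c) = c**2 + 9*c + (5 + c)/(1 + c) (I(c) = (c**2 + 9*c) + (5 + c)/(1 + c) = c**2 + 9*c + (5 + c)/(1 + c))
(-30 - 71)*I(m) = (-30 - 71)*((5 + 2 + 2*(1 + 2)*(9 + 2))/(1 + 2)) = -101*(5 + 2 + 2*3*11)/3 = -101*(5 + 2 + 66)/3 = -101*73/3 = -7373/3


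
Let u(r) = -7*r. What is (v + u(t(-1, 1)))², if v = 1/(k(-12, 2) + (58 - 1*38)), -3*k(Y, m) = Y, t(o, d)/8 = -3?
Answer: 16265089/576 ≈ 28238.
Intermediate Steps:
t(o, d) = -24 (t(o, d) = 8*(-3) = -24)
k(Y, m) = -Y/3
v = 1/24 (v = 1/(-⅓*(-12) + (58 - 1*38)) = 1/(4 + (58 - 38)) = 1/(4 + 20) = 1/24 ≈ 0.041667)
(v + u(t(-1, 1)))² = (1/24 - 7*(-24))² = (1/24 + 168)² = (4033/24)² = 16265089/576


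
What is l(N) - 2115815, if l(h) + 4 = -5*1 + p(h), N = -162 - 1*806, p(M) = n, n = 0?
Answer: -2115824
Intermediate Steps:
p(M) = 0
N = -968 (N = -162 - 806 = -968)
l(h) = -9 (l(h) = -4 + (-5*1 + 0) = -4 + (-5 + 0) = -4 - 5 = -9)
l(N) - 2115815 = -9 - 2115815 = -2115824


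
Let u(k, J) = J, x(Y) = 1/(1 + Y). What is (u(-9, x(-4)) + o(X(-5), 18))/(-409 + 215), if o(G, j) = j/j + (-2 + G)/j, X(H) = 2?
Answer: -1/291 ≈ -0.0034364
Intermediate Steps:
o(G, j) = 1 + (-2 + G)/j
(u(-9, x(-4)) + o(X(-5), 18))/(-409 + 215) = (1/(1 - 4) + (-2 + 2 + 18)/18)/(-409 + 215) = (1/(-3) + (1/18)*18)/(-194) = (-⅓ + 1)*(-1/194) = (⅔)*(-1/194) = -1/291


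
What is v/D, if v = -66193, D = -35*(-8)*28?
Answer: -66193/7840 ≈ -8.4430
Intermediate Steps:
D = 7840 (D = 280*28 = 7840)
v/D = -66193/7840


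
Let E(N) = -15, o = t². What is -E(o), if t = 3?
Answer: 15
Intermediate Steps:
o = 9 (o = 3² = 9)
-E(o) = -1*(-15) = 15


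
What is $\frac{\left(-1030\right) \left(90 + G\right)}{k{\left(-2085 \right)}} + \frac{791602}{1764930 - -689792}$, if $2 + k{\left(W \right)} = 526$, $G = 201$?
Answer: $- \frac{183834756403}{321568582} \approx -571.68$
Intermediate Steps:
$k{\left(W \right)} = 524$ ($k{\left(W \right)} = -2 + 526 = 524$)
$\frac{\left(-1030\right) \left(90 + G\right)}{k{\left(-2085 \right)}} + \frac{791602}{1764930 - -689792} = \frac{\left(-1030\right) \left(90 + 201\right)}{524} + \frac{791602}{1764930 - -689792} = \left(-1030\right) 291 \cdot \frac{1}{524} + \frac{791602}{1764930 + 689792} = \left(-299730\right) \frac{1}{524} + \frac{791602}{2454722} = - \frac{149865}{262} + 791602 \cdot \frac{1}{2454722} = - \frac{149865}{262} + \frac{395801}{1227361} = - \frac{183834756403}{321568582}$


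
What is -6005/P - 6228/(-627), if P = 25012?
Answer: 50669867/5227508 ≈ 9.6929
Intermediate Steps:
-6005/P - 6228/(-627) = -6005/25012 - 6228/(-627) = -6005*1/25012 - 6228*(-1/627) = -6005/25012 + 2076/209 = 50669867/5227508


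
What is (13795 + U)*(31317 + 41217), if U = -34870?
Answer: -1528654050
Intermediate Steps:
(13795 + U)*(31317 + 41217) = (13795 - 34870)*(31317 + 41217) = -21075*72534 = -1528654050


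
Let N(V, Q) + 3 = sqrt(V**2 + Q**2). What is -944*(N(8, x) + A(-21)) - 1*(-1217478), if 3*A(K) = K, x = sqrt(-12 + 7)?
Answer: 1226918 - 944*sqrt(59) ≈ 1.2197e+6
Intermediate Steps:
x = I*sqrt(5) (x = sqrt(-5) = I*sqrt(5) ≈ 2.2361*I)
A(K) = K/3
N(V, Q) = -3 + sqrt(Q**2 + V**2) (N(V, Q) = -3 + sqrt(V**2 + Q**2) = -3 + sqrt(Q**2 + V**2))
-944*(N(8, x) + A(-21)) - 1*(-1217478) = -944*((-3 + sqrt((I*sqrt(5))**2 + 8**2)) + (1/3)*(-21)) - 1*(-1217478) = -944*((-3 + sqrt(-5 + 64)) - 7) + 1217478 = -944*((-3 + sqrt(59)) - 7) + 1217478 = -944*(-10 + sqrt(59)) + 1217478 = (9440 - 944*sqrt(59)) + 1217478 = 1226918 - 944*sqrt(59)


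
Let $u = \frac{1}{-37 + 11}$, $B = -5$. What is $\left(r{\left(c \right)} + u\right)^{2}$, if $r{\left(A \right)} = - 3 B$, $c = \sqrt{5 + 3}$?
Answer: $\frac{151321}{676} \approx 223.85$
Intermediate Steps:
$c = 2 \sqrt{2}$ ($c = \sqrt{8} = 2 \sqrt{2} \approx 2.8284$)
$r{\left(A \right)} = 15$ ($r{\left(A \right)} = \left(-3\right) \left(-5\right) = 15$)
$u = - \frac{1}{26}$ ($u = \frac{1}{-26} = - \frac{1}{26} \approx -0.038462$)
$\left(r{\left(c \right)} + u\right)^{2} = \left(15 - \frac{1}{26}\right)^{2} = \left(\frac{389}{26}\right)^{2} = \frac{151321}{676}$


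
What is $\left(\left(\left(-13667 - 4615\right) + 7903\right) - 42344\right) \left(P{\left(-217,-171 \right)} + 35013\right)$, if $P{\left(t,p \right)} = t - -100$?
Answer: $-1839821808$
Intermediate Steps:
$P{\left(t,p \right)} = 100 + t$ ($P{\left(t,p \right)} = t + 100 = 100 + t$)
$\left(\left(\left(-13667 - 4615\right) + 7903\right) - 42344\right) \left(P{\left(-217,-171 \right)} + 35013\right) = \left(\left(\left(-13667 - 4615\right) + 7903\right) - 42344\right) \left(\left(100 - 217\right) + 35013\right) = \left(\left(-18282 + 7903\right) - 42344\right) \left(-117 + 35013\right) = \left(-10379 - 42344\right) 34896 = \left(-52723\right) 34896 = -1839821808$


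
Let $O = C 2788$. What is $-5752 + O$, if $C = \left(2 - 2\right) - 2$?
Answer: $-11328$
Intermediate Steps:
$C = -2$ ($C = 0 - 2 = -2$)
$O = -5576$ ($O = \left(-2\right) 2788 = -5576$)
$-5752 + O = -5752 - 5576 = -11328$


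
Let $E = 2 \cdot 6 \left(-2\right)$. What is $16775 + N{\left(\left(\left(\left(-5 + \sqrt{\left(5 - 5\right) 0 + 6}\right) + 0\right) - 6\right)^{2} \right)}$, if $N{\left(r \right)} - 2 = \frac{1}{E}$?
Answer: $\frac{402647}{24} \approx 16777.0$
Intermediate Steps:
$E = -24$ ($E = 12 \left(-2\right) = -24$)
$N{\left(r \right)} = \frac{47}{24}$ ($N{\left(r \right)} = 2 + \frac{1}{-24} = 2 - \frac{1}{24} = \frac{47}{24}$)
$16775 + N{\left(\left(\left(\left(-5 + \sqrt{\left(5 - 5\right) 0 + 6}\right) + 0\right) - 6\right)^{2} \right)} = 16775 + \frac{47}{24} = \frac{402647}{24}$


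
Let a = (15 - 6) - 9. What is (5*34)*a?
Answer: 0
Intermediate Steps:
a = 0 (a = 9 - 9 = 0)
(5*34)*a = (5*34)*0 = 170*0 = 0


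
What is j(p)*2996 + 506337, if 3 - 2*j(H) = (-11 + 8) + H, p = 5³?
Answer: 328075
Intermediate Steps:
p = 125
j(H) = 3 - H/2 (j(H) = 3/2 - ((-11 + 8) + H)/2 = 3/2 - (-3 + H)/2 = 3/2 + (3/2 - H/2) = 3 - H/2)
j(p)*2996 + 506337 = (3 - ½*125)*2996 + 506337 = (3 - 125/2)*2996 + 506337 = -119/2*2996 + 506337 = -178262 + 506337 = 328075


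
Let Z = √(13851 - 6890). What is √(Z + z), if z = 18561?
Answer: √(18561 + √6961) ≈ 136.54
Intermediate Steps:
Z = √6961 ≈ 83.433
√(Z + z) = √(√6961 + 18561) = √(18561 + √6961)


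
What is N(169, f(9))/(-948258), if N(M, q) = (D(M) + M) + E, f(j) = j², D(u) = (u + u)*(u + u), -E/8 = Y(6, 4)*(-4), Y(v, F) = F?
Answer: -114541/948258 ≈ -0.12079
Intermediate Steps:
E = 128 (E = -32*(-4) = -8*(-16) = 128)
D(u) = 4*u² (D(u) = (2*u)*(2*u) = 4*u²)
N(M, q) = 128 + M + 4*M² (N(M, q) = (4*M² + M) + 128 = (M + 4*M²) + 128 = 128 + M + 4*M²)
N(169, f(9))/(-948258) = (128 + 169 + 4*169²)/(-948258) = (128 + 169 + 4*28561)*(-1/948258) = (128 + 169 + 114244)*(-1/948258) = 114541*(-1/948258) = -114541/948258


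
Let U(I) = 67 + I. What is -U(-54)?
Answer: -13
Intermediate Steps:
-U(-54) = -(67 - 54) = -1*13 = -13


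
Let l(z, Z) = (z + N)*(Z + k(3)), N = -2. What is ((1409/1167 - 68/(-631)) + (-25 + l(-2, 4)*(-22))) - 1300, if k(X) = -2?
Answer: -845128738/736377 ≈ -1147.7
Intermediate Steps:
l(z, Z) = (-2 + Z)*(-2 + z) (l(z, Z) = (z - 2)*(Z - 2) = (-2 + z)*(-2 + Z) = (-2 + Z)*(-2 + z))
((1409/1167 - 68/(-631)) + (-25 + l(-2, 4)*(-22))) - 1300 = ((1409/1167 - 68/(-631)) + (-25 + (4 - 2*4 - 2*(-2) + 4*(-2))*(-22))) - 1300 = ((1409*(1/1167) - 68*(-1/631)) + (-25 + (4 - 8 + 4 - 8)*(-22))) - 1300 = ((1409/1167 + 68/631) + (-25 - 8*(-22))) - 1300 = (968435/736377 + (-25 + 176)) - 1300 = (968435/736377 + 151) - 1300 = 112161362/736377 - 1300 = -845128738/736377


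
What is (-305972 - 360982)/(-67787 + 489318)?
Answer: -666954/421531 ≈ -1.5822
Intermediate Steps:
(-305972 - 360982)/(-67787 + 489318) = -666954/421531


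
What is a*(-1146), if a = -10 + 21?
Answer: -12606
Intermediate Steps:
a = 11
a*(-1146) = 11*(-1146) = -12606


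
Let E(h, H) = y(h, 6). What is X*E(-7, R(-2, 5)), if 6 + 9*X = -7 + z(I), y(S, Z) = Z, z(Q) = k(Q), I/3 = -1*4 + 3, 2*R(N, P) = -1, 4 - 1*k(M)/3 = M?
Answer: 16/3 ≈ 5.3333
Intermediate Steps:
k(M) = 12 - 3*M
R(N, P) = -½ (R(N, P) = (½)*(-1) = -½)
I = -3 (I = 3*(-1*4 + 3) = 3*(-4 + 3) = 3*(-1) = -3)
z(Q) = 12 - 3*Q
E(h, H) = 6
X = 8/9 (X = -⅔ + (-7 + (12 - 3*(-3)))/9 = -⅔ + (-7 + (12 + 9))/9 = -⅔ + (-7 + 21)/9 = -⅔ + (⅑)*14 = -⅔ + 14/9 = 8/9 ≈ 0.88889)
X*E(-7, R(-2, 5)) = (8/9)*6 = 16/3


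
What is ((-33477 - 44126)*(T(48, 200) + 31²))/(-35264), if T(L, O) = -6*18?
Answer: 66195359/35264 ≈ 1877.1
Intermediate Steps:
T(L, O) = -108
((-33477 - 44126)*(T(48, 200) + 31²))/(-35264) = ((-33477 - 44126)*(-108 + 31²))/(-35264) = -77603*(-108 + 961)*(-1/35264) = -77603*853*(-1/35264) = -66195359*(-1/35264) = 66195359/35264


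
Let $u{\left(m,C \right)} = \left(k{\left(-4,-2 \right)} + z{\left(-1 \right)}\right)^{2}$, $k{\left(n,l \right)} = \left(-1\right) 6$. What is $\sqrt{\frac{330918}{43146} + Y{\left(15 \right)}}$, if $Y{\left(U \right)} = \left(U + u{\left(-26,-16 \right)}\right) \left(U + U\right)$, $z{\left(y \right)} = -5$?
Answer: $\frac{\sqrt{23486151967}}{2397} \approx 63.935$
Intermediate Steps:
$k{\left(n,l \right)} = -6$
$u{\left(m,C \right)} = 121$ ($u{\left(m,C \right)} = \left(-6 - 5\right)^{2} = \left(-11\right)^{2} = 121$)
$Y{\left(U \right)} = 2 U \left(121 + U\right)$ ($Y{\left(U \right)} = \left(U + 121\right) \left(U + U\right) = \left(121 + U\right) 2 U = 2 U \left(121 + U\right)$)
$\sqrt{\frac{330918}{43146} + Y{\left(15 \right)}} = \sqrt{\frac{330918}{43146} + 2 \cdot 15 \left(121 + 15\right)} = \sqrt{330918 \cdot \frac{1}{43146} + 2 \cdot 15 \cdot 136} = \sqrt{\frac{55153}{7191} + 4080} = \sqrt{\frac{29394433}{7191}} = \frac{\sqrt{23486151967}}{2397}$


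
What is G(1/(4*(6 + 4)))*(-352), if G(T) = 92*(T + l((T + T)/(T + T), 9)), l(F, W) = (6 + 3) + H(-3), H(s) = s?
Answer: -975568/5 ≈ -1.9511e+5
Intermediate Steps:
l(F, W) = 6 (l(F, W) = (6 + 3) - 3 = 9 - 3 = 6)
G(T) = 552 + 92*T (G(T) = 92*(T + 6) = 92*(6 + T) = 552 + 92*T)
G(1/(4*(6 + 4)))*(-352) = (552 + 92/((4*(6 + 4))))*(-352) = (552 + 92/((4*10)))*(-352) = (552 + 92/40)*(-352) = (552 + 92*(1/40))*(-352) = (552 + 23/10)*(-352) = (5543/10)*(-352) = -975568/5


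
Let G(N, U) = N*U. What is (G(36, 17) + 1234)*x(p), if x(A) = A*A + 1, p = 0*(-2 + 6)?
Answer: 1846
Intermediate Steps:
p = 0 (p = 0*4 = 0)
x(A) = 1 + A² (x(A) = A² + 1 = 1 + A²)
(G(36, 17) + 1234)*x(p) = (36*17 + 1234)*(1 + 0²) = (612 + 1234)*(1 + 0) = 1846*1 = 1846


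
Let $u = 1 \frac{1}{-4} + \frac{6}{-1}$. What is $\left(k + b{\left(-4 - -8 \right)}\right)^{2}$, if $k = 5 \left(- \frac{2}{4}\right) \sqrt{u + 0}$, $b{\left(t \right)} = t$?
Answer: $\frac{\left(16 - 25 i\right)^{2}}{16} \approx -23.063 - 50.0 i$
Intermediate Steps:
$u = - \frac{25}{4}$ ($u = 1 \left(- \frac{1}{4}\right) + 6 \left(-1\right) = - \frac{1}{4} - 6 = - \frac{25}{4} \approx -6.25$)
$k = - \frac{25 i}{4}$ ($k = 5 \left(- \frac{2}{4}\right) \sqrt{- \frac{25}{4} + 0} = 5 \left(\left(-2\right) \frac{1}{4}\right) \sqrt{- \frac{25}{4}} = 5 \left(- \frac{1}{2}\right) \frac{5 i}{2} = - \frac{5 \frac{5 i}{2}}{2} = - \frac{25 i}{4} \approx - 6.25 i$)
$\left(k + b{\left(-4 - -8 \right)}\right)^{2} = \left(- \frac{25 i}{4} - -4\right)^{2} = \left(- \frac{25 i}{4} + \left(-4 + 8\right)\right)^{2} = \left(- \frac{25 i}{4} + 4\right)^{2} = \left(4 - \frac{25 i}{4}\right)^{2}$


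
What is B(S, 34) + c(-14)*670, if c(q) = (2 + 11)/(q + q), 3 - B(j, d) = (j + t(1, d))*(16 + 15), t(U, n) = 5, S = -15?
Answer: 27/14 ≈ 1.9286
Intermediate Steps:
B(j, d) = -152 - 31*j (B(j, d) = 3 - (j + 5)*(16 + 15) = 3 - (5 + j)*31 = 3 - (155 + 31*j) = 3 + (-155 - 31*j) = -152 - 31*j)
c(q) = 13/(2*q) (c(q) = 13/((2*q)) = 13*(1/(2*q)) = 13/(2*q))
B(S, 34) + c(-14)*670 = (-152 - 31*(-15)) + ((13/2)/(-14))*670 = (-152 + 465) + ((13/2)*(-1/14))*670 = 313 - 13/28*670 = 313 - 4355/14 = 27/14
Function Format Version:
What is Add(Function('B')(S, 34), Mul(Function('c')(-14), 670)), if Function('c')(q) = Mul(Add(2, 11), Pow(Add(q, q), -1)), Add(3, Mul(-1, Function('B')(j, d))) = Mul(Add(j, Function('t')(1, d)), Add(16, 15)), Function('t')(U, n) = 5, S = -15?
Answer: Rational(27, 14) ≈ 1.9286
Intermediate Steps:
Function('B')(j, d) = Add(-152, Mul(-31, j)) (Function('B')(j, d) = Add(3, Mul(-1, Mul(Add(j, 5), Add(16, 15)))) = Add(3, Mul(-1, Mul(Add(5, j), 31))) = Add(3, Mul(-1, Add(155, Mul(31, j)))) = Add(3, Add(-155, Mul(-31, j))) = Add(-152, Mul(-31, j)))
Function('c')(q) = Mul(Rational(13, 2), Pow(q, -1)) (Function('c')(q) = Mul(13, Pow(Mul(2, q), -1)) = Mul(13, Mul(Rational(1, 2), Pow(q, -1))) = Mul(Rational(13, 2), Pow(q, -1)))
Add(Function('B')(S, 34), Mul(Function('c')(-14), 670)) = Add(Add(-152, Mul(-31, -15)), Mul(Mul(Rational(13, 2), Pow(-14, -1)), 670)) = Add(Add(-152, 465), Mul(Mul(Rational(13, 2), Rational(-1, 14)), 670)) = Add(313, Mul(Rational(-13, 28), 670)) = Add(313, Rational(-4355, 14)) = Rational(27, 14)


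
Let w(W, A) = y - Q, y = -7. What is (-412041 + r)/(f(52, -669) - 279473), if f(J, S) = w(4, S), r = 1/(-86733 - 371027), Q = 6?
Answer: 188615888161/127937511360 ≈ 1.4743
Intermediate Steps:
r = -1/457760 (r = 1/(-457760) = -1/457760 ≈ -2.1846e-6)
w(W, A) = -13 (w(W, A) = -7 - 1*6 = -7 - 6 = -13)
f(J, S) = -13
(-412041 + r)/(f(52, -669) - 279473) = (-412041 - 1/457760)/(-13 - 279473) = -188615888161/457760/(-279486) = -188615888161/457760*(-1/279486) = 188615888161/127937511360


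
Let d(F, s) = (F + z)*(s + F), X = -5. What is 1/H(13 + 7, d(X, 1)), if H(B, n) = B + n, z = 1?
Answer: 1/36 ≈ 0.027778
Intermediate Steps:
d(F, s) = (1 + F)*(F + s) (d(F, s) = (F + 1)*(s + F) = (1 + F)*(F + s))
1/H(13 + 7, d(X, 1)) = 1/((13 + 7) + (-5 + 1 + (-5)² - 5*1)) = 1/(20 + (-5 + 1 + 25 - 5)) = 1/(20 + 16) = 1/36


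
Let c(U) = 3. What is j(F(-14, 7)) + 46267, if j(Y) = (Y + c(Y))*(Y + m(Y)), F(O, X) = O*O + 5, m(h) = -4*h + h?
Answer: -35741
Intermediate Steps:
m(h) = -3*h
F(O, X) = 5 + O² (F(O, X) = O² + 5 = 5 + O²)
j(Y) = -2*Y*(3 + Y) (j(Y) = (Y + 3)*(Y - 3*Y) = (3 + Y)*(-2*Y) = -2*Y*(3 + Y))
j(F(-14, 7)) + 46267 = 2*(5 + (-14)²)*(-3 - (5 + (-14)²)) + 46267 = 2*(5 + 196)*(-3 - (5 + 196)) + 46267 = 2*201*(-3 - 1*201) + 46267 = 2*201*(-3 - 201) + 46267 = 2*201*(-204) + 46267 = -82008 + 46267 = -35741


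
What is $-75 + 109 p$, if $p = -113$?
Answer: $-12392$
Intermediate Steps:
$-75 + 109 p = -75 + 109 \left(-113\right) = -75 - 12317 = -12392$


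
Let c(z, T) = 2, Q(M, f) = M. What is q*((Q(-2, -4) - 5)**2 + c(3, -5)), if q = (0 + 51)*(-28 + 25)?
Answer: -7803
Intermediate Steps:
q = -153 (q = 51*(-3) = -153)
q*((Q(-2, -4) - 5)**2 + c(3, -5)) = -153*((-2 - 5)**2 + 2) = -153*((-7)**2 + 2) = -153*(49 + 2) = -153*51 = -7803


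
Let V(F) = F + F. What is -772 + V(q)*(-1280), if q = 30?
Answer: -77572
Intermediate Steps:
V(F) = 2*F
-772 + V(q)*(-1280) = -772 + (2*30)*(-1280) = -772 + 60*(-1280) = -772 - 76800 = -77572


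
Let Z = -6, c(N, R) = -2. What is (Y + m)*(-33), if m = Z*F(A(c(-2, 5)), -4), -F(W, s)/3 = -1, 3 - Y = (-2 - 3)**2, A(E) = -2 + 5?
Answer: 1320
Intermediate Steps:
A(E) = 3
Y = -22 (Y = 3 - (-2 - 3)**2 = 3 - 1*(-5)**2 = 3 - 1*25 = 3 - 25 = -22)
F(W, s) = 3 (F(W, s) = -3*(-1) = 3)
m = -18 (m = -6*3 = -18)
(Y + m)*(-33) = (-22 - 18)*(-33) = -40*(-33) = 1320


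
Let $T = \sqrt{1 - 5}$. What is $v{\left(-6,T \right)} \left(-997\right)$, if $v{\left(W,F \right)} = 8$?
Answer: $-7976$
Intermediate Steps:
$T = 2 i$ ($T = \sqrt{-4} = 2 i \approx 2.0 i$)
$v{\left(-6,T \right)} \left(-997\right) = 8 \left(-997\right) = -7976$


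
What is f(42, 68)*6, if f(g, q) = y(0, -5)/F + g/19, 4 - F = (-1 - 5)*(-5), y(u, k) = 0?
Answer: 252/19 ≈ 13.263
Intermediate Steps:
F = -26 (F = 4 - (-1 - 5)*(-5) = 4 - (-6)*(-5) = 4 - 1*30 = 4 - 30 = -26)
f(g, q) = g/19 (f(g, q) = 0/(-26) + g/19 = 0*(-1/26) + g*(1/19) = 0 + g/19 = g/19)
f(42, 68)*6 = ((1/19)*42)*6 = (42/19)*6 = 252/19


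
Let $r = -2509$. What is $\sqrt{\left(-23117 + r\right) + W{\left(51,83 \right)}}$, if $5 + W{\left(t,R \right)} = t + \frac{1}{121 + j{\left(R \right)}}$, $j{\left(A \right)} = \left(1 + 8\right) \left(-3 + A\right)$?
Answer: $\frac{i \sqrt{21512779}}{29} \approx 159.94 i$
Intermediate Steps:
$j{\left(A \right)} = -27 + 9 A$ ($j{\left(A \right)} = 9 \left(-3 + A\right) = -27 + 9 A$)
$W{\left(t,R \right)} = -5 + t + \frac{1}{94 + 9 R}$ ($W{\left(t,R \right)} = -5 + \left(t + \frac{1}{121 + \left(-27 + 9 R\right)}\right) = -5 + \left(t + \frac{1}{94 + 9 R}\right) = -5 + t + \frac{1}{94 + 9 R}$)
$\sqrt{\left(-23117 + r\right) + W{\left(51,83 \right)}} = \sqrt{\left(-23117 - 2509\right) + \frac{-469 - 3735 + 94 \cdot 51 + 9 \cdot 83 \cdot 51}{94 + 9 \cdot 83}} = \sqrt{-25626 + \frac{-469 - 3735 + 4794 + 38097}{94 + 747}} = \sqrt{-25626 + \frac{1}{841} \cdot 38687} = \sqrt{-25626 + \frac{38687}{841}} = \sqrt{- \frac{21512779}{841}} = \frac{i \sqrt{21512779}}{29}$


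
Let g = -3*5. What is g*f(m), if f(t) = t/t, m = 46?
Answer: -15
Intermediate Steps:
f(t) = 1
g = -15
g*f(m) = -15*1 = -15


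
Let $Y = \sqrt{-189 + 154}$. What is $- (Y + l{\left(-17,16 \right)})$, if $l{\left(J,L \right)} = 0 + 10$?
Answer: $-10 - i \sqrt{35} \approx -10.0 - 5.9161 i$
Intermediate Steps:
$l{\left(J,L \right)} = 10$
$Y = i \sqrt{35}$ ($Y = \sqrt{-35} = i \sqrt{35} \approx 5.9161 i$)
$- (Y + l{\left(-17,16 \right)}) = - (i \sqrt{35} + 10) = - (10 + i \sqrt{35}) = -10 - i \sqrt{35}$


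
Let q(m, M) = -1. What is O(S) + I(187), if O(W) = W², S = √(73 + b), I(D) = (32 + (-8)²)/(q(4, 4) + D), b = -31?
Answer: 1318/31 ≈ 42.516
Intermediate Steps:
I(D) = 96/(-1 + D) (I(D) = (32 + (-8)²)/(-1 + D) = (32 + 64)/(-1 + D) = 96/(-1 + D))
S = √42 (S = √(73 - 31) = √42 ≈ 6.4807)
O(S) + I(187) = (√42)² + 96/(-1 + 187) = 42 + 96/186 = 42 + 96*(1/186) = 42 + 16/31 = 1318/31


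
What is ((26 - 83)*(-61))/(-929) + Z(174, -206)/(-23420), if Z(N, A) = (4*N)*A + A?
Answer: 25978169/10878590 ≈ 2.3880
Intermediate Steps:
Z(N, A) = A + 4*A*N (Z(N, A) = 4*A*N + A = A + 4*A*N)
((26 - 83)*(-61))/(-929) + Z(174, -206)/(-23420) = ((26 - 83)*(-61))/(-929) - 206*(1 + 4*174)/(-23420) = -57*(-61)*(-1/929) - 206*(1 + 696)*(-1/23420) = 3477*(-1/929) - 206*697*(-1/23420) = -3477/929 - 143582*(-1/23420) = -3477/929 + 71791/11710 = 25978169/10878590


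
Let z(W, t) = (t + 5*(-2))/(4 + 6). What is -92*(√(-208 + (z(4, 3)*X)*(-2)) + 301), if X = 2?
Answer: -27692 - 276*I*√570/5 ≈ -27692.0 - 1317.9*I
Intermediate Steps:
z(W, t) = -1 + t/10 (z(W, t) = (t - 10)/10 = (-10 + t)*(⅒) = -1 + t/10)
-92*(√(-208 + (z(4, 3)*X)*(-2)) + 301) = -92*(√(-208 + ((-1 + (⅒)*3)*2)*(-2)) + 301) = -92*(√(-208 + ((-1 + 3/10)*2)*(-2)) + 301) = -92*(√(-208 - 7/10*2*(-2)) + 301) = -92*(√(-208 - 7/5*(-2)) + 301) = -92*(√(-208 + 14/5) + 301) = -92*(√(-1026/5) + 301) = -92*(3*I*√570/5 + 301) = -92*(301 + 3*I*√570/5) = -27692 - 276*I*√570/5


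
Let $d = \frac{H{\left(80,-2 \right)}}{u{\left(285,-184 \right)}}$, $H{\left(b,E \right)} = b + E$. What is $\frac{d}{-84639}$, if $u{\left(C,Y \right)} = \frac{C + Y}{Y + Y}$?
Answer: $\frac{9568}{2849513} \approx 0.0033578$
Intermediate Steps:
$u{\left(C,Y \right)} = \frac{C + Y}{2 Y}$
$H{\left(b,E \right)} = E + b$
$d = - \frac{28704}{101}$ ($d = \frac{-2 + 80}{\frac{1}{2} \frac{1}{-184} \left(285 - 184\right)} = \frac{78}{\frac{1}{2} \left(- \frac{1}{184}\right) 101} = \frac{78}{- \frac{101}{368}} = 78 \left(- \frac{368}{101}\right) = - \frac{28704}{101} \approx -284.2$)
$\frac{d}{-84639} = - \frac{28704}{101 \left(-84639\right)} = \left(- \frac{28704}{101}\right) \left(- \frac{1}{84639}\right) = \frac{9568}{2849513}$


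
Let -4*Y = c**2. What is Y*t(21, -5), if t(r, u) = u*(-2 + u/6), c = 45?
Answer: -57375/8 ≈ -7171.9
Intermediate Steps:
Y = -2025/4 (Y = -1/4*45**2 = -1/4*2025 = -2025/4 ≈ -506.25)
t(r, u) = u*(-2 + u/6) (t(r, u) = u*(-2 + u*(1/6)) = u*(-2 + u/6))
Y*t(21, -5) = -675*(-5)*(-12 - 5)/8 = -675*(-5)*(-17)/8 = -2025/4*85/6 = -57375/8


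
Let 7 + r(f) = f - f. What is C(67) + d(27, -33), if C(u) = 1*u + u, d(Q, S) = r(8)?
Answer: 127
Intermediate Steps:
r(f) = -7 (r(f) = -7 + (f - f) = -7 + 0 = -7)
d(Q, S) = -7
C(u) = 2*u (C(u) = u + u = 2*u)
C(67) + d(27, -33) = 2*67 - 7 = 134 - 7 = 127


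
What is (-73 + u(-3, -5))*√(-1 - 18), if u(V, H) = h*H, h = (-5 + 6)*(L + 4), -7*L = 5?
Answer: -626*I*√19/7 ≈ -389.81*I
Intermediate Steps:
L = -5/7 (L = -⅐*5 = -5/7 ≈ -0.71429)
h = 23/7 (h = (-5 + 6)*(-5/7 + 4) = 1*(23/7) = 23/7 ≈ 3.2857)
u(V, H) = 23*H/7
(-73 + u(-3, -5))*√(-1 - 18) = (-73 + (23/7)*(-5))*√(-1 - 18) = (-73 - 115/7)*√(-19) = -626*I*√19/7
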